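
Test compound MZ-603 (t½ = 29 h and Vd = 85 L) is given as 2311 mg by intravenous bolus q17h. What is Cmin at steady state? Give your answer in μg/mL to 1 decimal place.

τ/t½ = 17/29 ≈ 0.58621, so fraction remaining f = (1/2)^(17/29) ≈ 0.6661.
Each bolus raises the concentration by D/Vd = 2311/85 ≈ 27.188 μg/mL.
Steady-state trough Cmin,ss = C₀·f/(1−f) ≈ 27.188 × 0.6661/0.3339 ≈ 54.238 μg/mL.

54.2 μg/mL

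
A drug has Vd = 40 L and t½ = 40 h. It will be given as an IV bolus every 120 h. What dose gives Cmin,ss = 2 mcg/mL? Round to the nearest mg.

τ/t½ = 120/40 ≈ 3, so f = (1/2)^(120/40) ≈ 0.125000.
Cmin,ss = (D/Vd)·f/(1−f), so D = Cmin,ss·Vd·(1−f)/f.
D = 2 × 40 × (1−f)/f ≈ 2 × 40 × 7.00000 ≈ 560.00 mg.

560 mg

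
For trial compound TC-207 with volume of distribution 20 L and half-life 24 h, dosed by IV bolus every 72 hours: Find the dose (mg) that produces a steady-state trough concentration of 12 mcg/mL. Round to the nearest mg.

τ/t½ = 72/24 ≈ 3, so f = (1/2)^(72/24) ≈ 0.125000.
Cmin,ss = (D/Vd)·f/(1−f), so D = Cmin,ss·Vd·(1−f)/f.
D = 12 × 20 × (1−f)/f ≈ 12 × 20 × 7.00000 ≈ 1680.00 mg.

1680 mg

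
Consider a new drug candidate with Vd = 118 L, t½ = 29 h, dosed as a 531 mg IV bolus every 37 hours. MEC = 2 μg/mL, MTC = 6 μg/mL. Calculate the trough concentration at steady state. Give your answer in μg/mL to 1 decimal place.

k = ln2/t½ = ln2/29 ≈ 0.023902 h⁻¹; fraction remaining f = e^(−kτ) = e^(−0.023902×37) ≈ 0.4130.
Each bolus raises the concentration by D/Vd = 531/118 ≈ 4.500 μg/mL.
Steady-state trough Cmin,ss = C₀·f/(1−f) ≈ 4.500 × 0.4130/0.5870 ≈ 3.166 μg/mL.
Trough 3.2 μg/mL vs MEC 2 μg/mL: adequate.

3.2 μg/mL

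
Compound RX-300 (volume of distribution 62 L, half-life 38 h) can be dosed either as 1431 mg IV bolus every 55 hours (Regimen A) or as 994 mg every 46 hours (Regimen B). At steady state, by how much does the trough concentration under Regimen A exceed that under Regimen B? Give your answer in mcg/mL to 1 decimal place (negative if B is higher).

Regimen A: f = (1/2)^(55/38) ≈ 0.3667; Cmin,ss = (1431/62)·f/(1−f) ≈ 13.364 mcg/mL.
Regimen B: f = (1/2)^(46/38) ≈ 0.4321; Cmin,ss = (994/62)·f/(1−f) ≈ 12.199 mcg/mL.
Difference ≈ 13.364 − 12.199 ≈ 1.165 mcg/mL.

1.2 mcg/mL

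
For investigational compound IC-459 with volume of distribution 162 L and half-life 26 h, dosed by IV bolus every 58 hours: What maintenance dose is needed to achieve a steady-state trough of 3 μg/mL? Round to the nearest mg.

τ/t½ = 58/26 ≈ 2.2308, so f = (1/2)^(58/26) ≈ 0.213045.
Cmin,ss = (D/Vd)·f/(1−f), so D = Cmin,ss·Vd·(1−f)/f.
D = 3 × 162 × (1−f)/f ≈ 3 × 162 × 3.69384 ≈ 1795.21 mg.

1795 mg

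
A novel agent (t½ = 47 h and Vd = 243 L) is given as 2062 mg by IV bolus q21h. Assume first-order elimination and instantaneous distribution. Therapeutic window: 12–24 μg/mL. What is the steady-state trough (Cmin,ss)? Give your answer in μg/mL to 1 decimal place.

23.4 μg/mL

Over one 21-h interval, 21/47 ≈ 0.44681 half-lives elapse, leaving f ≈ 0.7337 of each dose.
Accumulation ratio R = 1/(1 − f) ≈ 1/0.2663 ≈ 3.7552.
Each bolus raises the concentration by D/Vd = 2062/243 ≈ 8.486 μg/mL.
Steady-state peak Cmax,ss = C₀·R ≈ 8.486 × 3.7552 ≈ 31.867 μg/mL.
Steady-state trough Cmin,ss = Cmax,ss·f ≈ 31.867 × 0.7337 ≈ 23.381 μg/mL.
Trough 23.4 μg/mL vs MEC 12 μg/mL: adequate.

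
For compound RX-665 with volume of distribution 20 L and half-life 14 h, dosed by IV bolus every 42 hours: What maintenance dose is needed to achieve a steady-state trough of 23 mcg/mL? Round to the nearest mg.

3220 mg

τ/t½ = 42/14 ≈ 3, so f = (1/2)^(42/14) ≈ 0.125000.
Cmin,ss = (D/Vd)·f/(1−f), so D = Cmin,ss·Vd·(1−f)/f.
D = 23 × 20 × (1−f)/f ≈ 23 × 20 × 7.00000 ≈ 3220.00 mg.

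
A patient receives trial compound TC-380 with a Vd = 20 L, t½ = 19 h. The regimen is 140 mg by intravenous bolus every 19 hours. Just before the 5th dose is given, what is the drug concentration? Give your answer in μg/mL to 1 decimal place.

f = (1/2)^(τ/t½) = (1/2)^(19/19) ≈ 0.5000.
C₀ = D/Vd = 140/20 ≈ 7.000 μg/mL.
Before the 5th dose, 4 doses have been given. Superposition: Cmin = C₀·(f + f² + … + f^4).
≈ 7.000 × (0.5000 + 0.2500 + 0.1250 + 0.0625) ≈ 7.000 × 0.9375 ≈ 6.562 μg/mL.

6.6 μg/mL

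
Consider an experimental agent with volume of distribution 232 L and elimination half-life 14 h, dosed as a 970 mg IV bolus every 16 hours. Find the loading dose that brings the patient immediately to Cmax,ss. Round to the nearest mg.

1773 mg

f = (1/2)^(16/14) ≈ 0.452862; accumulation ratio R = 1/(1−f) ≈ 1.82769.
Loading dose to hit Cmax,ss on first dose: D_load = D_maint·R ≈ 970 × 1.82769 ≈ 1772.86 mg.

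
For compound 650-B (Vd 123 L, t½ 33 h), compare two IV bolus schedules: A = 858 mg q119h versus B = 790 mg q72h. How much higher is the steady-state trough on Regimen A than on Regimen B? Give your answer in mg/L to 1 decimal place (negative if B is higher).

Regimen A: f = (1/2)^(119/33) ≈ 0.0821; Cmin,ss = (858/123)·f/(1−f) ≈ 0.624 mg/L.
Regimen B: f = (1/2)^(72/33) ≈ 0.2204; Cmin,ss = (790/123)·f/(1−f) ≈ 1.816 mg/L.
Difference ≈ 0.624 − 1.816 ≈ -1.192 mg/L.

-1.2 mg/L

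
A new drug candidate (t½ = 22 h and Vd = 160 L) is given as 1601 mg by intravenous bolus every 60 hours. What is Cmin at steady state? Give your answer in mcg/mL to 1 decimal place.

k = ln2/t½ = ln2/22 ≈ 0.031507 h⁻¹; fraction remaining f = e^(−kτ) = e^(−0.031507×60) ≈ 0.1510.
Single-dose peak C₀ = D/Vd = 1601/160 ≈ 10.006 mcg/mL.
Steady-state trough Cmin,ss = C₀·f/(1−f) ≈ 10.006 × 0.1510/0.8490 ≈ 1.780 mcg/mL.

1.8 mcg/mL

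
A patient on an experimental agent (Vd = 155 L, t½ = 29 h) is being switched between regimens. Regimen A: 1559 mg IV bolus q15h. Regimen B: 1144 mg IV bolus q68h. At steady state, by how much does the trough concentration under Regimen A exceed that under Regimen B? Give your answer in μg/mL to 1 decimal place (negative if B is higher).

Regimen A: f = (1/2)^(15/29) ≈ 0.6987; Cmin,ss = (1559/155)·f/(1−f) ≈ 23.324 μg/mL.
Regimen B: f = (1/2)^(68/29) ≈ 0.1969; Cmin,ss = (1144/155)·f/(1−f) ≈ 1.810 μg/mL.
Difference ≈ 23.324 − 1.810 ≈ 21.514 μg/mL.

21.5 μg/mL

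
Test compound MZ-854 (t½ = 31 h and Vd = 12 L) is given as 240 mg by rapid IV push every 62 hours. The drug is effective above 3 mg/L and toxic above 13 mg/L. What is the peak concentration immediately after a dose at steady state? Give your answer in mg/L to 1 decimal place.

26.7 mg/L

τ = 62 h = 2 half-lives, so f = (1/2)^2 = 0.25.
At steady state, R = 1/(1 − 0.25) = 4/3.
Single-dose peak C₀ = D/Vd = 240/12 = 20 mg/L.
Steady-state peak Cmax,ss = C₀·R = 20 × 4/3 ≈ 26.667 mg/L.
Peak 26.7 mg/L vs MTC 13 mg/L: exceeds toxic threshold.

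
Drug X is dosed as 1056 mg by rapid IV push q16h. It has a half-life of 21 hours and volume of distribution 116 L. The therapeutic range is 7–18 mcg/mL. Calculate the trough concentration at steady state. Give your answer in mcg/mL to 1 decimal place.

13.1 mcg/mL

τ/t½ = 16/21 ≈ 0.7619, so fraction remaining f = (1/2)^(16/21) ≈ 0.5897.
Accumulation ratio R = 1/(1 − f) ≈ 1/0.4103 ≈ 2.4372.
Single-dose peak C₀ = D/Vd = 1056/116 ≈ 9.103 mcg/mL.
Cmax,ss = C₀/(1 − f) ≈ 9.103/0.4103 ≈ 22.186 mcg/mL.
Steady-state trough Cmin,ss = Cmax,ss·f ≈ 22.186 × 0.5897 ≈ 13.083 mcg/mL.
Trough 13.1 mcg/mL vs MEC 7 mcg/mL: adequate.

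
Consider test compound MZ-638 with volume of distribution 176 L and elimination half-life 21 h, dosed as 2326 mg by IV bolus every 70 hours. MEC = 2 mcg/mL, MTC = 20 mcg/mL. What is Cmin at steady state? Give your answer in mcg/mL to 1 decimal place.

1.5 mcg/mL

τ/t½ = 70/21 ≈ 3.3333, so fraction remaining f = (1/2)^(70/21) ≈ 0.0992.
At steady state, accumulation factor R = 1/(1 − e^(−kτ)) ≈ 1.1101.
Single-dose peak C₀ = D/Vd = 2326/176 ≈ 13.216 mcg/mL.
Cmax,ss = C₀/(1 − f) ≈ 13.216/0.9008 ≈ 14.671 mcg/mL.
One interval later, Cmin,ss = Cmax,ss·e^(−kτ) ≈ 14.671 × 0.0992 ≈ 1.455 mcg/mL.
Trough 1.5 mcg/mL vs MEC 2 mcg/mL: subtherapeutic.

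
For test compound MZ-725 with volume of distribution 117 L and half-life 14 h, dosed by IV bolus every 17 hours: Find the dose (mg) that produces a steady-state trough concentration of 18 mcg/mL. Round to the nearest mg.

2780 mg

τ/t½ = 17/14 ≈ 1.2143, so f = (1/2)^(17/14) ≈ 0.430986.
Cmin,ss = (D/Vd)·f/(1−f), so D = Cmin,ss·Vd·(1−f)/f.
D = 18 × 117 × (1−f)/f ≈ 18 × 117 × 1.32026 ≈ 2780.47 mg.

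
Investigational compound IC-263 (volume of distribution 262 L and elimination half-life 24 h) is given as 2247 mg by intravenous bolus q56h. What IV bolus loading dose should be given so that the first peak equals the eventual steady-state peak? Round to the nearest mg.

2803 mg

f = (1/2)^(56/24) ≈ 0.198425; accumulation ratio R = 1/(1−f) ≈ 1.24754.
Loading dose to hit Cmax,ss on first dose: D_load = D_maint·R ≈ 2247 × 1.24754 ≈ 2803.22 mg.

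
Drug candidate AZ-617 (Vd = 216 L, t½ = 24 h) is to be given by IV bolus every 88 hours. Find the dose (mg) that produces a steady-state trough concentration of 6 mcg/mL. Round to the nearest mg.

15162 mg

τ/t½ = 88/24 ≈ 3.6667, so f = (1/2)^(88/24) ≈ 0.078745.
Cmin,ss = (D/Vd)·f/(1−f), so D = Cmin,ss·Vd·(1−f)/f.
D = 6 × 216 × (1−f)/f ≈ 6 × 216 × 11.69922 ≈ 15162.19 mg.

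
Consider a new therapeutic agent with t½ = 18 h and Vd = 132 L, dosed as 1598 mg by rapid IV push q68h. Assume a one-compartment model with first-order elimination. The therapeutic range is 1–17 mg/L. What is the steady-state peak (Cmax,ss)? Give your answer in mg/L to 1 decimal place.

k = ln2/t½ = ln2/18 ≈ 0.038508 h⁻¹; fraction remaining f = e^(−kτ) = e^(−0.038508×68) ≈ 0.0729.
Accumulation ratio R = 1/(1 − f) ≈ 1/0.9271 ≈ 1.0786.
Single-dose peak C₀ = D/Vd = 1598/132 ≈ 12.106 mg/L.
Steady-state peak Cmax,ss = C₀·R ≈ 12.106 × 1.0786 ≈ 13.058 mg/L.
Peak 13.1 mg/L vs MTC 17 mg/L: below toxic threshold.

13.1 mg/L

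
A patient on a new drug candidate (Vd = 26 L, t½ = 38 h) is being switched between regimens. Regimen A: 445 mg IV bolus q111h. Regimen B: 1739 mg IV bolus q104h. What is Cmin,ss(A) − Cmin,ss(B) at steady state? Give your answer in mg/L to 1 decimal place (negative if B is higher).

Regimen A: f = (1/2)^(111/38) ≈ 0.1320; Cmin,ss = (445/26)·f/(1−f) ≈ 2.603 mg/L.
Regimen B: f = (1/2)^(104/38) ≈ 0.1500; Cmin,ss = (1739/26)·f/(1−f) ≈ 11.803 mg/L.
Difference ≈ 2.603 − 11.803 ≈ -9.200 mg/L.

-9.2 mg/L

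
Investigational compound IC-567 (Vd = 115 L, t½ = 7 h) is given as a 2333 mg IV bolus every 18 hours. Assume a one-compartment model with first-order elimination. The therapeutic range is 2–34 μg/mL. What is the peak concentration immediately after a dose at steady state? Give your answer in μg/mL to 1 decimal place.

24.4 μg/mL

k = ln2/t½ = ln2/7 ≈ 0.099021 h⁻¹; fraction remaining f = e^(−kτ) = e^(−0.099021×18) ≈ 0.1682.
Accumulation ratio R = 1/(1 − f) ≈ 1/0.8318 ≈ 1.2022.
Single-dose peak C₀ = D/Vd = 2333/115 ≈ 20.287 μg/mL.
Cmax,ss = C₀/(1 − f) ≈ 20.287/0.8318 ≈ 24.389 μg/mL.
Peak 24.4 μg/mL vs MTC 34 μg/mL: below toxic threshold.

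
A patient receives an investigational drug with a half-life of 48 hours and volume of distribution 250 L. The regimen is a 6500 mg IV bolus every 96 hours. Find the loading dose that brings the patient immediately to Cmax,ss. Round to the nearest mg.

8667 mg

f = (1/2)^(96/48) ≈ 0.250000; accumulation ratio R = 1/(1−f) ≈ 1.33333.
Loading dose to hit Cmax,ss on first dose: D_load = D_maint·R ≈ 6500 × 1.33333 ≈ 8666.64 mg.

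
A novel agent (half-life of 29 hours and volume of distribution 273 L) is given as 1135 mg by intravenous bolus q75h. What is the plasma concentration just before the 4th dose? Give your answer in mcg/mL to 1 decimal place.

0.8 mcg/mL

f = (1/2)^(τ/t½) = (1/2)^(75/29) ≈ 0.1665.
C₀ = D/Vd = 1135/273 ≈ 4.158 mcg/mL.
Before the 4th dose, 3 doses have been given. Superposition: Cmin = C₀·(f + f² + … + f^3).
≈ 4.158 × (0.1665 + 0.0277 + 0.0046) ≈ 4.158 × 0.1988 ≈ 0.827 mcg/mL.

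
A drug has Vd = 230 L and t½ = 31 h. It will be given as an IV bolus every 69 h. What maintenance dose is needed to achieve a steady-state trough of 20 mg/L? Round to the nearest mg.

τ/t½ = 69/31 ≈ 2.2258, so f = (1/2)^(69/31) ≈ 0.213779.
Cmin,ss = (D/Vd)·f/(1−f), so D = Cmin,ss·Vd·(1−f)/f.
D = 20 × 230 × (1−f)/f ≈ 20 × 230 × 3.67773 ≈ 16917.56 mg.

16918 mg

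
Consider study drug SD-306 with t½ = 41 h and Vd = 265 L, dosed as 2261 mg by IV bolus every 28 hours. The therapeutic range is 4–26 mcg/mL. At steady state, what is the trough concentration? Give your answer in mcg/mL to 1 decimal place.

14.1 mcg/mL

τ/t½ = 28/41 ≈ 0.68293, so fraction remaining f = (1/2)^(28/41) ≈ 0.6229.
At steady state, accumulation factor R = 1/(1 − e^(−kτ)) ≈ 2.6518.
Each bolus raises the concentration by D/Vd = 2261/265 ≈ 8.532 mcg/mL.
Cmax,ss = C₀/(1 − f) ≈ 8.532/0.3771 ≈ 22.625 mcg/mL.
One interval later, Cmin,ss = Cmax,ss·e^(−kτ) ≈ 22.625 × 0.6229 ≈ 14.093 mcg/mL.
Trough 14.1 mcg/mL vs MEC 4 mcg/mL: adequate.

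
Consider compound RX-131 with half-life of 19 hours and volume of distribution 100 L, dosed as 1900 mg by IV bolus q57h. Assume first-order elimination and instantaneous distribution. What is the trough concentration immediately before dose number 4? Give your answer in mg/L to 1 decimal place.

f = (1/2)^(τ/t½) = (1/2)^(57/19) ≈ 0.1250.
C₀ = D/Vd = 1900/100 ≈ 19.000 mg/L.
Before the 4th dose, 3 doses have been given. Superposition: Cmin = C₀·(f + f² + … + f^3).
≈ 19.000 × (0.1250 + 0.0156 + 0.0020) ≈ 19.000 × 0.1426 ≈ 2.709 mg/L.

2.7 mg/L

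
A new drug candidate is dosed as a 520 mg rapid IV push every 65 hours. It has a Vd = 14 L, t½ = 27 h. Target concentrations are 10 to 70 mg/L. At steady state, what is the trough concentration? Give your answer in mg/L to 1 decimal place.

8.6 mg/L

Over one 65-h interval, 65/27 ≈ 2.4074 half-lives elapse, leaving f ≈ 0.1885 of each dose.
Single-dose peak C₀ = D/Vd = 520/14 ≈ 37.143 mg/L.
Steady-state trough Cmin,ss = C₀·f/(1−f) ≈ 37.143 × 0.1885/0.8115 ≈ 8.628 mg/L.
Trough 8.6 mg/L vs MEC 10 mg/L: subtherapeutic.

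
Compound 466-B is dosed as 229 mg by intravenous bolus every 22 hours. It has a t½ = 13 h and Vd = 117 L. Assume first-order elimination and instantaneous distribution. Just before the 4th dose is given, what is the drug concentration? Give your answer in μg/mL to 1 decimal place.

0.9 μg/mL

f = (1/2)^(τ/t½) = (1/2)^(22/13) ≈ 0.3094.
C₀ = D/Vd = 229/117 ≈ 1.957 μg/mL.
Before the 4th dose, 3 doses have been given. Superposition: Cmin = C₀·(f + f² + … + f^3).
≈ 1.957 × (0.3094 + 0.0957 + 0.0296) ≈ 1.957 × 0.4347 ≈ 0.851 μg/mL.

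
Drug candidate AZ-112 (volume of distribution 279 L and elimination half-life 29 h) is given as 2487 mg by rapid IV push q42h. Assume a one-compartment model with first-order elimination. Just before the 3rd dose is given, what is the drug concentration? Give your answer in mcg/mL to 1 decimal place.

4.5 mcg/mL

f = (1/2)^(τ/t½) = (1/2)^(42/29) ≈ 0.3665.
C₀ = D/Vd = 2487/279 ≈ 8.914 mcg/mL.
Before the 3rd dose, 2 doses have been given. Superposition: Cmin = C₀·(f + f²).
≈ 8.914 × (0.3665 + 0.1343) ≈ 8.914 × 0.5008 ≈ 4.464 mcg/mL.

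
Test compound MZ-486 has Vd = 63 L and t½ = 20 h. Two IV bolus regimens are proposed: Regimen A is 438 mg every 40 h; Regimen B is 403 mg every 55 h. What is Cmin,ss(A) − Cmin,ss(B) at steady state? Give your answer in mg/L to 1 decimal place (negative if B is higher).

1.2 mg/L

Regimen A: f = (1/2)^(40/20) ≈ 0.2500; Cmin,ss = (438/63)·f/(1−f) ≈ 2.317 mg/L.
Regimen B: f = (1/2)^(55/20) ≈ 0.1487; Cmin,ss = (403/63)·f/(1−f) ≈ 1.117 mg/L.
Difference ≈ 2.317 − 1.117 ≈ 1.200 mg/L.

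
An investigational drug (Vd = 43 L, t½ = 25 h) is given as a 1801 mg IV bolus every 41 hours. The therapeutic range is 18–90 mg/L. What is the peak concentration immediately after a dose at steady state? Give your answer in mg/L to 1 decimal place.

61.7 mg/L

k = ln2/t½ = ln2/25 ≈ 0.027726 h⁻¹; fraction remaining f = e^(−kτ) = e^(−0.027726×41) ≈ 0.3209.
At steady state, accumulation factor R = 1/(1 − e^(−kτ)) ≈ 1.4725.
Single-dose peak C₀ = D/Vd = 1801/43 ≈ 41.884 mg/L.
Steady-state peak Cmax,ss = C₀·R ≈ 41.884 × 1.4725 ≈ 61.674 mg/L.
Peak 61.7 mg/L vs MTC 90 mg/L: below toxic threshold.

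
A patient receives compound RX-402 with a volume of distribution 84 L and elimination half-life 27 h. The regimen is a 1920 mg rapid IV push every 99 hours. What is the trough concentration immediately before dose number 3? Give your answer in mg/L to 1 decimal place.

1.9 mg/L

f = (1/2)^(τ/t½) = (1/2)^(99/27) ≈ 0.0787.
C₀ = D/Vd = 1920/84 ≈ 22.857 mg/L.
Before the 3rd dose, 2 doses have been given. Superposition: Cmin = C₀·(f + f²).
≈ 22.857 × (0.0787 + 0.0062) ≈ 22.857 × 0.0849 ≈ 1.941 mg/L.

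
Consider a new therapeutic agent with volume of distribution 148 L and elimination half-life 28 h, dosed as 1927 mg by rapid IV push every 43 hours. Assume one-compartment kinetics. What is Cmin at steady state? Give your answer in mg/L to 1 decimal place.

6.9 mg/L

k = ln2/t½ = ln2/28 ≈ 0.024755 h⁻¹; fraction remaining f = e^(−kτ) = e^(−0.024755×43) ≈ 0.3449.
Accumulation ratio R = 1/(1 − f) ≈ 1/0.6551 ≈ 1.5265.
Single-dose peak C₀ = D/Vd = 1927/148 ≈ 13.020 mg/L.
Cmax,ss = C₀/(1 − f) ≈ 13.020/0.6551 ≈ 19.875 mg/L.
One interval later, Cmin,ss = Cmax,ss·e^(−kτ) ≈ 19.875 × 0.3449 ≈ 6.855 mg/L.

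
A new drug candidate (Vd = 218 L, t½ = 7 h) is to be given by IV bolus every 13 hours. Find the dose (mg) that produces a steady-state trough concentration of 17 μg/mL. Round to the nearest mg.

τ/t½ = 13/7 ≈ 1.8571, so f = (1/2)^(13/7) ≈ 0.276022.
Cmin,ss = (D/Vd)·f/(1−f), so D = Cmin,ss·Vd·(1−f)/f.
D = 17 × 218 × (1−f)/f ≈ 17 × 218 × 2.62290 ≈ 9720.47 mg.

9720 mg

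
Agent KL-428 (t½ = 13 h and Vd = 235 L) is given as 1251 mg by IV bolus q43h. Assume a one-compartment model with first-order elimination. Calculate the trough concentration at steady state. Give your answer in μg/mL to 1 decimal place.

k = ln2/t½ = ln2/13 ≈ 0.053319 h⁻¹; fraction remaining f = e^(−kτ) = e^(−0.053319×43) ≈ 0.1010.
At steady state, accumulation factor R = 1/(1 − e^(−kτ)) ≈ 1.1123.
Single-dose peak C₀ = D/Vd = 1251/235 ≈ 5.323 μg/mL.
Steady-state peak Cmax,ss = C₀·R ≈ 5.323 × 1.1123 ≈ 5.921 μg/mL.
Steady-state trough Cmin,ss = Cmax,ss·f ≈ 5.921 × 0.1010 ≈ 0.598 μg/mL.

0.6 μg/mL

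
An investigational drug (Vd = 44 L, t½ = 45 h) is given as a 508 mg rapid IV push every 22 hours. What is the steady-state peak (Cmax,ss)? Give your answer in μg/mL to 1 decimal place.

k = ln2/t½ = ln2/45 ≈ 0.015403 h⁻¹; fraction remaining f = e^(−kτ) = e^(−0.015403×22) ≈ 0.7126.
At steady state, accumulation factor R = 1/(1 − e^(−kτ)) ≈ 3.4795.
Single-dose peak C₀ = D/Vd = 508/44 ≈ 11.545 μg/mL.
Steady-state peak Cmax,ss = C₀·R ≈ 11.545 × 3.4795 ≈ 40.171 μg/mL.

40.2 μg/mL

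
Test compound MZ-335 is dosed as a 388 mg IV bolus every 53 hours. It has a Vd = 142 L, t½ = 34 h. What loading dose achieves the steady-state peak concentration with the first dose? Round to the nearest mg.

f = (1/2)^(53/34) ≈ 0.339428; accumulation ratio R = 1/(1−f) ≈ 1.51384.
Loading dose to hit Cmax,ss on first dose: D_load = D_maint·R ≈ 388 × 1.51384 ≈ 587.37 mg.

587 mg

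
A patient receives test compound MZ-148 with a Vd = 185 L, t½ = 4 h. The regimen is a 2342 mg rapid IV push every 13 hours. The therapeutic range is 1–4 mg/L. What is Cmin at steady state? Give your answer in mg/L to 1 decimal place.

τ/t½ = 13/4 ≈ 3.25, so fraction remaining f = (1/2)^(13/4) ≈ 0.1051.
Accumulation ratio R = 1/(1 − f) ≈ 1/0.8949 ≈ 1.1174.
Each bolus raises the concentration by D/Vd = 2342/185 ≈ 12.659 mg/L.
Steady-state peak Cmax,ss = C₀·R ≈ 12.659 × 1.1174 ≈ 14.145 mg/L.
One interval later, Cmin,ss = Cmax,ss·e^(−kτ) ≈ 14.145 × 0.1051 ≈ 1.487 mg/L.
Trough 1.5 mg/L vs MEC 1 mg/L: adequate.

1.5 mg/L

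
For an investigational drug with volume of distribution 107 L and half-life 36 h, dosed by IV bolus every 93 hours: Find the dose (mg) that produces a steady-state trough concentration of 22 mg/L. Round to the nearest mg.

11754 mg

τ/t½ = 93/36 ≈ 2.5833, so f = (1/2)^(93/36) ≈ 0.166855.
Cmin,ss = (D/Vd)·f/(1−f), so D = Cmin,ss·Vd·(1−f)/f.
D = 22 × 107 × (1−f)/f ≈ 22 × 107 × 4.99323 ≈ 11754.06 mg.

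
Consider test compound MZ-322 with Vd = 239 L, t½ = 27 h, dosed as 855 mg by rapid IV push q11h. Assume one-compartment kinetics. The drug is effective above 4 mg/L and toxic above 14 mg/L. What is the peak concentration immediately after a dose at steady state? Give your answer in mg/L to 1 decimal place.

14.5 mg/L

τ/t½ = 11/27 ≈ 0.40741, so fraction remaining f = (1/2)^(11/27) ≈ 0.7540.
Accumulation ratio R = 1/(1 − f) ≈ 1/0.2460 ≈ 4.0650.
Each bolus raises the concentration by D/Vd = 855/239 ≈ 3.577 mg/L.
Steady-state peak Cmax,ss = C₀·R ≈ 3.577 × 4.0650 ≈ 14.541 mg/L.
Peak 14.5 mg/L vs MTC 14 mg/L: exceeds toxic threshold.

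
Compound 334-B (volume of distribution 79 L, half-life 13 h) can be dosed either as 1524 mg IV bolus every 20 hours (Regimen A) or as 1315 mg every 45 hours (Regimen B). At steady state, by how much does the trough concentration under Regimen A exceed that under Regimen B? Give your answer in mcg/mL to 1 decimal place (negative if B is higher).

Regimen A: f = (1/2)^(20/13) ≈ 0.3443; Cmin,ss = (1524/79)·f/(1−f) ≈ 10.130 mcg/mL.
Regimen B: f = (1/2)^(45/13) ≈ 0.0908; Cmin,ss = (1315/79)·f/(1−f) ≈ 1.662 mcg/mL.
Difference ≈ 10.130 − 1.662 ≈ 8.468 mcg/mL.

8.5 mcg/mL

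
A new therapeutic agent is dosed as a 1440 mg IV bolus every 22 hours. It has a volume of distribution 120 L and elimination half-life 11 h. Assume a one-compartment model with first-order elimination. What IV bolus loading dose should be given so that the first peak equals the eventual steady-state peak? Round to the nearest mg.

f = (1/2)^(22/11) ≈ 0.250000; accumulation ratio R = 1/(1−f) ≈ 1.33333.
Loading dose to hit Cmax,ss on first dose: D_load = D_maint·R ≈ 1440 × 1.33333 ≈ 1920.00 mg.

1920 mg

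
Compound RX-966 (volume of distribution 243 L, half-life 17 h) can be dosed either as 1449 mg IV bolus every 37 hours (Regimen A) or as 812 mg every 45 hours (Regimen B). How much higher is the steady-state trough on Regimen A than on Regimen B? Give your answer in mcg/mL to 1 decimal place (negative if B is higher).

Regimen A: f = (1/2)^(37/17) ≈ 0.2212; Cmin,ss = (1449/243)·f/(1−f) ≈ 1.694 mcg/mL.
Regimen B: f = (1/2)^(45/17) ≈ 0.1596; Cmin,ss = (812/243)·f/(1−f) ≈ 0.635 mcg/mL.
Difference ≈ 1.694 − 0.635 ≈ 1.059 mcg/mL.

1.1 mcg/mL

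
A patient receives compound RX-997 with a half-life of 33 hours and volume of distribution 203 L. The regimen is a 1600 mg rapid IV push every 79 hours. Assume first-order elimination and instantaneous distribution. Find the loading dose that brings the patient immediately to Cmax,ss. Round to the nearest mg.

1976 mg

f = (1/2)^(79/33) ≈ 0.190262; accumulation ratio R = 1/(1−f) ≈ 1.23497.
Loading dose to hit Cmax,ss on first dose: D_load = D_maint·R ≈ 1600 × 1.23497 ≈ 1975.95 mg.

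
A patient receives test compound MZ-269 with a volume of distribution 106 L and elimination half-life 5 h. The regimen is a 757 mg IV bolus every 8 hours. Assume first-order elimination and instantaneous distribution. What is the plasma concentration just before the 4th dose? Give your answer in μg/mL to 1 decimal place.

f = (1/2)^(τ/t½) = (1/2)^(8/5) ≈ 0.3299.
C₀ = D/Vd = 757/106 ≈ 7.142 μg/mL.
Before the 4th dose, 3 doses have been given. Superposition: Cmin = C₀·(f + f² + … + f^3).
≈ 7.142 × (0.3299 + 0.1088 + 0.0359) ≈ 7.142 × 0.4746 ≈ 3.390 μg/mL.

3.4 μg/mL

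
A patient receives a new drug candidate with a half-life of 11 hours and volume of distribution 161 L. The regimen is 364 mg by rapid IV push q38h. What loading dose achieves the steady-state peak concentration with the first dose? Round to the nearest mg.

401 mg

f = (1/2)^(38/11) ≈ 0.091218; accumulation ratio R = 1/(1−f) ≈ 1.10037.
Loading dose to hit Cmax,ss on first dose: D_load = D_maint·R ≈ 364 × 1.10037 ≈ 400.53 mg.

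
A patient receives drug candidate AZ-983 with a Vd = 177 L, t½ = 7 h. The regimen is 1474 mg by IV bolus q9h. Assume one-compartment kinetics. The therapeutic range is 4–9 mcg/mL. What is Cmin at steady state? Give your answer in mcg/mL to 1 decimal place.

Over one 9-h interval, 9/7 ≈ 1.2857 half-lives elapse, leaving f ≈ 0.4102 of each dose.
At steady state, accumulation factor R = 1/(1 − e^(−kτ)) ≈ 1.6955.
Single-dose peak C₀ = D/Vd = 1474/177 ≈ 8.328 mcg/mL.
Steady-state peak Cmax,ss = C₀·R ≈ 8.328 × 1.6955 ≈ 14.120 mcg/mL.
One interval later, Cmin,ss = Cmax,ss·e^(−kτ) ≈ 14.120 × 0.4102 ≈ 5.792 mcg/mL.
Trough 5.8 mcg/mL vs MEC 4 mcg/mL: adequate.

5.8 mcg/mL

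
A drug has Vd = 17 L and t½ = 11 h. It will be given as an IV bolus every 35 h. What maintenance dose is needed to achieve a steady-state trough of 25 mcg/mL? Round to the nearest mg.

τ/t½ = 35/11 ≈ 3.1818, so f = (1/2)^(35/11) ≈ 0.110199.
Cmin,ss = (D/Vd)·f/(1−f), so D = Cmin,ss·Vd·(1−f)/f.
D = 25 × 17 × (1−f)/f ≈ 25 × 17 × 8.07449 ≈ 3431.66 mg.

3432 mg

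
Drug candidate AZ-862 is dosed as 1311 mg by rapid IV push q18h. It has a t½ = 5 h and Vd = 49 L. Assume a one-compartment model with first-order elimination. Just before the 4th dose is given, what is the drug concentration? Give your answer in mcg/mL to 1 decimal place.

f = (1/2)^(τ/t½) = (1/2)^(18/5) ≈ 0.0825.
C₀ = D/Vd = 1311/49 ≈ 26.755 mcg/mL.
Before the 4th dose, 3 doses have been given. Superposition: Cmin = C₀·(f + f² + … + f^3).
≈ 26.755 × (0.0825 + 0.0068 + 0.0006) ≈ 26.755 × 0.0899 ≈ 2.405 mcg/mL.

2.4 mcg/mL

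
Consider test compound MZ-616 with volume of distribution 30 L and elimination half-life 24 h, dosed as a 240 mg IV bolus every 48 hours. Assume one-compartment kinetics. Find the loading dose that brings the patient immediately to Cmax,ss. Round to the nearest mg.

f = (1/2)^(48/24) ≈ 0.250000; accumulation ratio R = 1/(1−f) ≈ 1.33333.
Loading dose to hit Cmax,ss on first dose: D_load = D_maint·R ≈ 240 × 1.33333 ≈ 320.00 mg.

320 mg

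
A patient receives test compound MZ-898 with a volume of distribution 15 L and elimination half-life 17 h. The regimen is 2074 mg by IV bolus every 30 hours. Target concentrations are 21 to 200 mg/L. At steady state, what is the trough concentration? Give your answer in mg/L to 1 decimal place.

57.7 mg/L

Over one 30-h interval, 30/17 ≈ 1.7647 half-lives elapse, leaving f ≈ 0.2943 of each dose.
Each bolus raises the concentration by D/Vd = 2074/15 ≈ 138.267 mg/L.
Steady-state trough Cmin,ss = C₀·f/(1−f) ≈ 138.267 × 0.2943/0.7057 ≈ 57.662 mg/L.
Trough 57.7 mg/L vs MEC 21 mg/L: adequate.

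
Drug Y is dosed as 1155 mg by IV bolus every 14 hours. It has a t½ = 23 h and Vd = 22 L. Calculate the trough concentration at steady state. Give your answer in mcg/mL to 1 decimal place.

100.0 mcg/mL

k = ln2/t½ = ln2/23 ≈ 0.030137 h⁻¹; fraction remaining f = e^(−kτ) = e^(−0.030137×14) ≈ 0.6558.
Single-dose peak C₀ = D/Vd = 1155/22 ≈ 52.500 mcg/mL.
Steady-state trough Cmin,ss = C₀·f/(1−f) ≈ 52.500 × 0.6558/0.3442 ≈ 100.028 mcg/mL.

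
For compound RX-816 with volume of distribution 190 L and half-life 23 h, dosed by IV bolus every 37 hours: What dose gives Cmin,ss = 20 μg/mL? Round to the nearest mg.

7789 mg

τ/t½ = 37/23 ≈ 1.6087, so f = (1/2)^(37/23) ≈ 0.327895.
Cmin,ss = (D/Vd)·f/(1−f), so D = Cmin,ss·Vd·(1−f)/f.
D = 20 × 190 × (1−f)/f ≈ 20 × 190 × 2.04976 ≈ 7789.09 mg.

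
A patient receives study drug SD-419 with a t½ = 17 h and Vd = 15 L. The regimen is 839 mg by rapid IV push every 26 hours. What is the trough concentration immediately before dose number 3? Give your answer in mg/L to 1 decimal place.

26.1 mg/L

f = (1/2)^(τ/t½) = (1/2)^(26/17) ≈ 0.3464.
C₀ = D/Vd = 839/15 ≈ 55.933 mg/L.
Before the 3rd dose, 2 doses have been given. Superposition: Cmin = C₀·(f + f²).
≈ 55.933 × (0.3464 + 0.1200) ≈ 55.933 × 0.4664 ≈ 26.087 mg/L.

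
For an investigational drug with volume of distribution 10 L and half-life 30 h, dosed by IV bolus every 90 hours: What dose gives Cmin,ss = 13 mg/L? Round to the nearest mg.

910 mg

τ/t½ = 90/30 ≈ 3, so f = (1/2)^(90/30) ≈ 0.125000.
Cmin,ss = (D/Vd)·f/(1−f), so D = Cmin,ss·Vd·(1−f)/f.
D = 13 × 10 × (1−f)/f ≈ 13 × 10 × 7.00000 ≈ 910.00 mg.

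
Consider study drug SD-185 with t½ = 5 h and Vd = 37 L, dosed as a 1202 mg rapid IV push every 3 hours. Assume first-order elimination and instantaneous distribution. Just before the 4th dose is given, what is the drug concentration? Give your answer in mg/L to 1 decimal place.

f = (1/2)^(τ/t½) = (1/2)^(3/5) ≈ 0.6598.
C₀ = D/Vd = 1202/37 ≈ 32.486 mg/L.
Before the 4th dose, 3 doses have been given. Superposition: Cmin = C₀·(f + f² + … + f^3).
≈ 32.486 × (0.6598 + 0.4353 + 0.2872) ≈ 32.486 × 1.3823 ≈ 44.905 mg/L.

44.9 mg/L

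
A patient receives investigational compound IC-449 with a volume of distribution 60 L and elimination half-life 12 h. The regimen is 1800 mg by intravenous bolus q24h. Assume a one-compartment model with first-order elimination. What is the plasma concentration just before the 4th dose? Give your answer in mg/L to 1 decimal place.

9.8 mg/L

f = (1/2)^(τ/t½) = (1/2)^(24/12) ≈ 0.2500.
C₀ = D/Vd = 1800/60 ≈ 30.000 mg/L.
Before the 4th dose, 3 doses have been given. Superposition: Cmin = C₀·(f + f² + … + f^3).
≈ 30.000 × (0.2500 + 0.0625 + 0.0156) ≈ 30.000 × 0.3281 ≈ 9.843 mg/L.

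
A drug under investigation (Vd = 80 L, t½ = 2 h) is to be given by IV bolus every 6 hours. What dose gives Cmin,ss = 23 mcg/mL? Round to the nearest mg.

12880 mg

τ/t½ = 6/2 ≈ 3, so f = (1/2)^(6/2) ≈ 0.125000.
Cmin,ss = (D/Vd)·f/(1−f), so D = Cmin,ss·Vd·(1−f)/f.
D = 23 × 80 × (1−f)/f ≈ 23 × 80 × 7.00000 ≈ 12880.00 mg.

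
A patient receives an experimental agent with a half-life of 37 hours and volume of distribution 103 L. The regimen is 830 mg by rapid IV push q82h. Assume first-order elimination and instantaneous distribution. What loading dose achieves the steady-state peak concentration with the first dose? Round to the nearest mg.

1058 mg

f = (1/2)^(82/37) ≈ 0.215205; accumulation ratio R = 1/(1−f) ≈ 1.27422.
Loading dose to hit Cmax,ss on first dose: D_load = D_maint·R ≈ 830 × 1.27422 ≈ 1057.60 mg.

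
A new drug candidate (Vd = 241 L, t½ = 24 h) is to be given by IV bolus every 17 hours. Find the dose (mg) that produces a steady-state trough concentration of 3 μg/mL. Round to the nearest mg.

τ/t½ = 17/24 ≈ 0.70833, so f = (1/2)^(17/24) ≈ 0.612027.
Cmin,ss = (D/Vd)·f/(1−f), so D = Cmin,ss·Vd·(1−f)/f.
D = 3 × 241 × (1−f)/f ≈ 3 × 241 × 0.63391 ≈ 458.32 mg.

458 mg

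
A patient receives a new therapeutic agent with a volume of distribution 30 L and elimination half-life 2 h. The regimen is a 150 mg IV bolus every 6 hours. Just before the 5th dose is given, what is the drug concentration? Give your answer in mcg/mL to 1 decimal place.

0.7 mcg/mL

f = (1/2)^(τ/t½) = (1/2)^(6/2) ≈ 0.1250.
C₀ = D/Vd = 150/30 ≈ 5.000 mcg/mL.
Before the 5th dose, 4 doses have been given. Superposition: Cmin = C₀·(f + f² + … + f^4).
≈ 5.000 × (0.1250 + 0.0156 + 0.0020 + 0.0002) ≈ 5.000 × 0.1428 ≈ 0.714 mcg/mL.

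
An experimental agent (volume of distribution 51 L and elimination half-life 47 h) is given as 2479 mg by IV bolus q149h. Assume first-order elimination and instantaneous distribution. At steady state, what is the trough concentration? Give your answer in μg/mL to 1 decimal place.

τ/t½ = 149/47 ≈ 3.1702, so fraction remaining f = (1/2)^(149/47) ≈ 0.1111.
Accumulation ratio R = 1/(1 − f) ≈ 1/0.8889 ≈ 1.1250.
Single-dose peak C₀ = D/Vd = 2479/51 ≈ 48.608 μg/mL.
Cmax,ss = C₀/(1 − f) ≈ 48.608/0.8889 ≈ 54.683 μg/mL.
Steady-state trough Cmin,ss = Cmax,ss·f ≈ 54.683 × 0.1111 ≈ 6.075 μg/mL.

6.1 μg/mL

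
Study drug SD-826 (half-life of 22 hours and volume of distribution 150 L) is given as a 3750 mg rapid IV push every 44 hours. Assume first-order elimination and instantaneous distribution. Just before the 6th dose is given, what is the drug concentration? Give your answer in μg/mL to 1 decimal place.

8.3 μg/mL

f = (1/2)^(τ/t½) = (1/2)^(44/22) ≈ 0.2500.
C₀ = D/Vd = 3750/150 ≈ 25.000 μg/mL.
Before the 6th dose, 5 doses have been given. Superposition: Cmin = C₀·(f + f² + … + f^5).
≈ 25.000 × (0.2500 + 0.0625 + 0.0156 + 0.0039 + 0.0010) ≈ 25.000 × 0.3330 ≈ 8.325 μg/mL.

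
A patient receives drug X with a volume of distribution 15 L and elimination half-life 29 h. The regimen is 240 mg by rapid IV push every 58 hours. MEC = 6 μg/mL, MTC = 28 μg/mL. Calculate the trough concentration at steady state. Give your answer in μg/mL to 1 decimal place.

τ = 58 h = 2 half-lives, so f = (1/2)^2 = 0.25.
At steady state, R = 1/(1 − 0.25) = 4/3.
Single-dose peak C₀ = D/Vd = 240/15 = 16 μg/mL.
Steady-state peak Cmax,ss = C₀·R = 16 × 4/3 ≈ 21.333 μg/mL.
Steady-state trough Cmin,ss = Cmax,ss·f ≈ 21.333 × 0.25 ≈ 5.333 μg/mL.
Trough 5.3 μg/mL vs MEC 6 μg/mL: subtherapeutic.

5.3 μg/mL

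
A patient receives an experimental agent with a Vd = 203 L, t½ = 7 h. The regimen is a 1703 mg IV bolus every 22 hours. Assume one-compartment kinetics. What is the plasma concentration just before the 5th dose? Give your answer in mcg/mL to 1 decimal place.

f = (1/2)^(τ/t½) = (1/2)^(22/7) ≈ 0.1132.
C₀ = D/Vd = 1703/203 ≈ 8.389 mcg/mL.
Before the 5th dose, 4 doses have been given. Superposition: Cmin = C₀·(f + f² + … + f^4).
≈ 8.389 × (0.1132 + 0.0128 + 0.0015 + 0.0002) ≈ 8.389 × 0.1277 ≈ 1.071 mcg/mL.

1.1 mcg/mL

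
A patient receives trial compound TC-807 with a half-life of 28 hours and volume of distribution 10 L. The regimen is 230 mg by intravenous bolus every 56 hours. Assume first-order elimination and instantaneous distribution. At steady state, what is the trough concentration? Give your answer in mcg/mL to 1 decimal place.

7.7 mcg/mL

τ = 56 h = 2 half-lives, so f = (1/2)^2 = 0.25.
Accumulation ratio R = 1/(1 − f) = 1/0.75 = 4/3.
Single-dose peak C₀ = D/Vd = 230/10 = 23 mcg/mL.
Steady-state peak Cmax,ss = C₀·R = 23 × 4/3 ≈ 30.667 mcg/mL.
Steady-state trough Cmin,ss = Cmax,ss·f ≈ 30.667 × 0.25 ≈ 7.667 mcg/mL.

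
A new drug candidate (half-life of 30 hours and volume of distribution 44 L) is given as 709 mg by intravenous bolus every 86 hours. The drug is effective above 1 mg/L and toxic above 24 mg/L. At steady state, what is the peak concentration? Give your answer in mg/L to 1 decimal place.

k = ln2/t½ = ln2/30 ≈ 0.023105 h⁻¹; fraction remaining f = e^(−kτ) = e^(−0.023105×86) ≈ 0.1371.
At steady state, accumulation factor R = 1/(1 − e^(−kτ)) ≈ 1.1589.
Each bolus raises the concentration by D/Vd = 709/44 ≈ 16.114 mg/L.
Cmax,ss = C₀/(1 − f) ≈ 16.114/0.8629 ≈ 18.674 mg/L.
Peak 18.7 mg/L vs MTC 24 mg/L: below toxic threshold.

18.7 mg/L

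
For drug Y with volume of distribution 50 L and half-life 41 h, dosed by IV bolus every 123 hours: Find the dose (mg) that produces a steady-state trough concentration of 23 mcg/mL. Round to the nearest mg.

τ/t½ = 123/41 ≈ 3, so f = (1/2)^(123/41) ≈ 0.125000.
Cmin,ss = (D/Vd)·f/(1−f), so D = Cmin,ss·Vd·(1−f)/f.
D = 23 × 50 × (1−f)/f ≈ 23 × 50 × 7.00000 ≈ 8050.00 mg.

8050 mg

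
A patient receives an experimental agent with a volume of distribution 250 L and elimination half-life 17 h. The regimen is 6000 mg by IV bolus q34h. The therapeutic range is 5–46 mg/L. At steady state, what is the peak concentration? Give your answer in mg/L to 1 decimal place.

32.0 mg/L

The dosing interval is 2 half-lives, so f = 2^(−2) = 0.25.
Accumulation ratio R = 1/(1 − f) = 1/0.75 = 4/3.
Single-dose peak C₀ = D/Vd = 6000/250 = 24 mg/L.
Steady-state peak Cmax,ss = C₀·R = 24 × 4/3 ≈ 32.000 mg/L.
Peak 32.0 mg/L vs MTC 46 mg/L: below toxic threshold.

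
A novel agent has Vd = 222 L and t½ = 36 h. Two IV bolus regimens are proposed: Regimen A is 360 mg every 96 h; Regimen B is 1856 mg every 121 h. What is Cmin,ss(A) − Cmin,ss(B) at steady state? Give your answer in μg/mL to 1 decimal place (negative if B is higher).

Regimen A: f = (1/2)^(96/36) ≈ 0.1575; Cmin,ss = (360/222)·f/(1−f) ≈ 0.303 μg/mL.
Regimen B: f = (1/2)^(121/36) ≈ 0.0973; Cmin,ss = (1856/222)·f/(1−f) ≈ 0.901 μg/mL.
Difference ≈ 0.303 − 0.901 ≈ -0.598 μg/mL.

-0.6 μg/mL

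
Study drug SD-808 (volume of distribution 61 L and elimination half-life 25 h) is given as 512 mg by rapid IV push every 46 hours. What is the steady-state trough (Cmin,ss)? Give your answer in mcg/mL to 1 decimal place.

Over one 46-h interval, 46/25 ≈ 1.84 half-lives elapse, leaving f ≈ 0.2793 of each dose.
Single-dose peak C₀ = D/Vd = 512/61 ≈ 8.393 mcg/mL.
Steady-state trough Cmin,ss = C₀·f/(1−f) ≈ 8.393 × 0.2793/0.7207 ≈ 3.253 mcg/mL.

3.3 mcg/mL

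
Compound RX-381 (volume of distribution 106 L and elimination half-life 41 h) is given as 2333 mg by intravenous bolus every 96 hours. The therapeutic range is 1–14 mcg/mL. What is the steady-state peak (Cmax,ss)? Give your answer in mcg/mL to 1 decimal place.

Over one 96-h interval, 96/41 ≈ 2.3415 half-lives elapse, leaving f ≈ 0.1973 of each dose.
At steady state, accumulation factor R = 1/(1 − e^(−kτ)) ≈ 1.2458.
Single-dose peak C₀ = D/Vd = 2333/106 ≈ 22.009 mcg/mL.
Steady-state peak Cmax,ss = C₀·R ≈ 22.009 × 1.2458 ≈ 27.419 mcg/mL.
Peak 27.4 mcg/mL vs MTC 14 mcg/mL: exceeds toxic threshold.

27.4 mcg/mL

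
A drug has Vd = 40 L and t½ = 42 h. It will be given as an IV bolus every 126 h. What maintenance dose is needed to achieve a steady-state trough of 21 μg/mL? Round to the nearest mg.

5880 mg

τ/t½ = 126/42 ≈ 3, so f = (1/2)^(126/42) ≈ 0.125000.
Cmin,ss = (D/Vd)·f/(1−f), so D = Cmin,ss·Vd·(1−f)/f.
D = 21 × 40 × (1−f)/f ≈ 21 × 40 × 7.00000 ≈ 5880.00 mg.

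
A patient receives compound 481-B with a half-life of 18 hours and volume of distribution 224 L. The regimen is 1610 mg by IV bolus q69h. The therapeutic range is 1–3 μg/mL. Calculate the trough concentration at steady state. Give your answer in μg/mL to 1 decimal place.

τ/t½ = 69/18 ≈ 3.8333, so fraction remaining f = (1/2)^(69/18) ≈ 0.0702.
Single-dose peak C₀ = D/Vd = 1610/224 ≈ 7.188 μg/mL.
Steady-state trough Cmin,ss = C₀·f/(1−f) ≈ 7.188 × 0.0702/0.9298 ≈ 0.543 μg/mL.
Trough 0.5 μg/mL vs MEC 1 μg/mL: subtherapeutic.

0.5 μg/mL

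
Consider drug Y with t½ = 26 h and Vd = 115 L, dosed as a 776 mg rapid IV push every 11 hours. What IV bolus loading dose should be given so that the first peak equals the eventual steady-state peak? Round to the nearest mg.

3053 mg

f = (1/2)^(11/26) ≈ 0.745832; accumulation ratio R = 1/(1−f) ≈ 3.93441.
Loading dose to hit Cmax,ss on first dose: D_load = D_maint·R ≈ 776 × 3.93441 ≈ 3053.10 mg.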